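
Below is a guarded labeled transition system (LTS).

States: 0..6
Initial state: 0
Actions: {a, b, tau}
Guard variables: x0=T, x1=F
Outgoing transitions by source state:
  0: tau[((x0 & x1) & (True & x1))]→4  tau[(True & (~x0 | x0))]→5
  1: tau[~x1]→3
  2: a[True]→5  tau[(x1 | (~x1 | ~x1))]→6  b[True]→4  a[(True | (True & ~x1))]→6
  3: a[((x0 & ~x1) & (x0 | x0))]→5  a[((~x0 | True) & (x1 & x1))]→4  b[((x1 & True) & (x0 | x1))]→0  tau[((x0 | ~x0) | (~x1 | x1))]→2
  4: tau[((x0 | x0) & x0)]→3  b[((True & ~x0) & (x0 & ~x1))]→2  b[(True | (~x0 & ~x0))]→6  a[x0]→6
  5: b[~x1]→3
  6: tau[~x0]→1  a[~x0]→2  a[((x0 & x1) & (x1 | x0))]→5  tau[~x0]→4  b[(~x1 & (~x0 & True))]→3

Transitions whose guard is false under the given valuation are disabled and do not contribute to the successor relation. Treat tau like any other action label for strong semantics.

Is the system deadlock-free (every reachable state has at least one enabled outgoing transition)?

Reachable = {0,2,3,4,5,6}
  0: tau→5  [1 out]
  2: a→5  a→6  b→4  tau→6  [4 out]
  3: a→5  tau→2  [2 out]
  4: a→6  b→6  tau→3  [3 out]
  5: b→3  [1 out]
  6: ∅  [deadlock]
Path to 6: tau·b·tau·a

Answer: DEADLOCK at state 6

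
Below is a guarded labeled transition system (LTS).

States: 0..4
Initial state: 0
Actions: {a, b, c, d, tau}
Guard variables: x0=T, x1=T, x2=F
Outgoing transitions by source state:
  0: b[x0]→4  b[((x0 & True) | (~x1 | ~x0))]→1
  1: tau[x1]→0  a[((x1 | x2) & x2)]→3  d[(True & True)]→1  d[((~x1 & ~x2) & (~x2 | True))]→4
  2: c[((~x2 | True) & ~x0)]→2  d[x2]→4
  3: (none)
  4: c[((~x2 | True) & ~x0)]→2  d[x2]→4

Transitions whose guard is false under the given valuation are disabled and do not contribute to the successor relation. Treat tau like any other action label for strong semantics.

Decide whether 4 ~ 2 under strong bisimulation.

Bisimulation quotient by refinement:
  π0 = {{0,1,2,3,4}}
  π1 = {{0},{1},{2,3,4}}
Fixed point at round 2; 3 class(es).
class of 4: {2,3,4}; class of 2: {2,3,4}

Answer: BISIMILAR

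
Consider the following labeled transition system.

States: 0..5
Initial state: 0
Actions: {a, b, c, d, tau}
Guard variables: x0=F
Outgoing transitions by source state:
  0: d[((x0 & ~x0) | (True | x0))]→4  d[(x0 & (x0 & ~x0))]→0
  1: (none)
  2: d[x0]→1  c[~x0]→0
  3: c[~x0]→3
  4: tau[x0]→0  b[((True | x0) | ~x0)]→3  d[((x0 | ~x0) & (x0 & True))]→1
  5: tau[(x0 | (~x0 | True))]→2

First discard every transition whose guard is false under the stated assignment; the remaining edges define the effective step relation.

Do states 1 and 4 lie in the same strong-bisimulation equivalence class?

Refine partition for ~:
  π0 = {{0,1,2,3,4,5}}
  π1 = {{0},{1},{2,3},{4},{5}}
  π2 = {{0},{1},{2},{3},{4},{5}}
stable after 3 split(s): 6 block(s)
class of 1: {1}; class of 4: {4}

Answer: NOT BISIMILAR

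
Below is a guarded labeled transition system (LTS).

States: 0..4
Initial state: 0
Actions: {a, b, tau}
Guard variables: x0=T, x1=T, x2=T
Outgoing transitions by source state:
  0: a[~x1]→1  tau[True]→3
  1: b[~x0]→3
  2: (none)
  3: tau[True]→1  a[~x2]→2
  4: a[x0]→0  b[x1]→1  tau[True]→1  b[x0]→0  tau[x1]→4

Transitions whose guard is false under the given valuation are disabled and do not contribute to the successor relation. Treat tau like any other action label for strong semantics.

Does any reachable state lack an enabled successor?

Answer: DEADLOCK at state 1

Analysis:
Reach set: {0,1,3}
  0: tau→3  [1 exit(s)]
  1: ∅  [STUCK]
  3: tau→1  [1 exit(s)]
witness 1: tau·tau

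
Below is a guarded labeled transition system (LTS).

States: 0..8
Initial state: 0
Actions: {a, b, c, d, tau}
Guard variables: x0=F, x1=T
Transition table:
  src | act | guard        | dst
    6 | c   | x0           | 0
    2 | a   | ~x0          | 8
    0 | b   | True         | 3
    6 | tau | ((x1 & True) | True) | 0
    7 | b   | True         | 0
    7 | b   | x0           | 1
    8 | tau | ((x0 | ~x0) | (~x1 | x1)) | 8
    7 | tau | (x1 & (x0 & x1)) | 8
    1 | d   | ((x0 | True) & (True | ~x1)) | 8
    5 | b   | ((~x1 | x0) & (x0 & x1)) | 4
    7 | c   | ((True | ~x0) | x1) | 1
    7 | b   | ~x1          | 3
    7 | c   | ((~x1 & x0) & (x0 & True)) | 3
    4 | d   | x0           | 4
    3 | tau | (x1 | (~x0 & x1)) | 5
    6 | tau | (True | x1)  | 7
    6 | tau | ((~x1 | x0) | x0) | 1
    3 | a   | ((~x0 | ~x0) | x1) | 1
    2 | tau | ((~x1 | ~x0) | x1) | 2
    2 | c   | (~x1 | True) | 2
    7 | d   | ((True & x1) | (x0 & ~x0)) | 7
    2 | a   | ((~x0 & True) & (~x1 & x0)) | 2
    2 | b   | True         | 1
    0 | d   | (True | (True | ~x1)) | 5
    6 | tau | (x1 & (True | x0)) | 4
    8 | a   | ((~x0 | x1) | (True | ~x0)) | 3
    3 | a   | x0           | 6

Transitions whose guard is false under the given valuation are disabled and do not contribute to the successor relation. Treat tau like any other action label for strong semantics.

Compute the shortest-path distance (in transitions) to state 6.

Breadth-first toward 6:
  Layer 0: {0}
  Layer 1: {3,5}
  Layer 2: {1}
  Layer 3: {8}
6 never appears.

Answer: UNREACHABLE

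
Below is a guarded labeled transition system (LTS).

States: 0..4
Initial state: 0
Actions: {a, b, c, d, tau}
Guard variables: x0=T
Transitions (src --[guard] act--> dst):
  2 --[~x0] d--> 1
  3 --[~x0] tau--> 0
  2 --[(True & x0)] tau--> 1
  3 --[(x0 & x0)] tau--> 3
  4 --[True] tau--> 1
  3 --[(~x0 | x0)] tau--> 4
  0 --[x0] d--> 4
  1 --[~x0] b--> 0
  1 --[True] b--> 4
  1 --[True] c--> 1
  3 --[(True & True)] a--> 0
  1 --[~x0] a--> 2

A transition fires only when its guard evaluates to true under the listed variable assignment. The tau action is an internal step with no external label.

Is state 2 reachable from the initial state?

After dropping false guards: 8 live edges.
Layer 0: {0}
Layer 1: {4}  now seen {0,4}
Layer 2: {1}  now seen {0,1,4}
Reachable = {0,1,4}

Answer: UNREACHABLE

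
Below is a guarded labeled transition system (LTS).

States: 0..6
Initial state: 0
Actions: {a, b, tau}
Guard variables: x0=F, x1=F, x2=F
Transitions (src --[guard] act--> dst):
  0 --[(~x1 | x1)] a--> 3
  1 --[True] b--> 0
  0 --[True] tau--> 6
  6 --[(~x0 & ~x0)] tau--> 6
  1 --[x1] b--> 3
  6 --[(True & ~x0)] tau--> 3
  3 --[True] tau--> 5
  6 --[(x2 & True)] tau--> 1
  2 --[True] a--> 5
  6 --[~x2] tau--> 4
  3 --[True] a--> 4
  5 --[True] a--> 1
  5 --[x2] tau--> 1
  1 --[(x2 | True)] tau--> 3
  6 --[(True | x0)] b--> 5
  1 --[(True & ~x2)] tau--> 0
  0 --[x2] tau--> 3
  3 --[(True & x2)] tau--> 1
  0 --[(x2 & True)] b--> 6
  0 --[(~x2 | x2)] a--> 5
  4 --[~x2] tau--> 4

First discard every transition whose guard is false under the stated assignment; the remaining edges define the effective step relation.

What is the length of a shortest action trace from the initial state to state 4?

Breadth-first toward 4:
  L0 = {0}
  L1 = {3,5,6}
  L2 = {1,4}
4 enters at depth 2; path a·a

Answer: 2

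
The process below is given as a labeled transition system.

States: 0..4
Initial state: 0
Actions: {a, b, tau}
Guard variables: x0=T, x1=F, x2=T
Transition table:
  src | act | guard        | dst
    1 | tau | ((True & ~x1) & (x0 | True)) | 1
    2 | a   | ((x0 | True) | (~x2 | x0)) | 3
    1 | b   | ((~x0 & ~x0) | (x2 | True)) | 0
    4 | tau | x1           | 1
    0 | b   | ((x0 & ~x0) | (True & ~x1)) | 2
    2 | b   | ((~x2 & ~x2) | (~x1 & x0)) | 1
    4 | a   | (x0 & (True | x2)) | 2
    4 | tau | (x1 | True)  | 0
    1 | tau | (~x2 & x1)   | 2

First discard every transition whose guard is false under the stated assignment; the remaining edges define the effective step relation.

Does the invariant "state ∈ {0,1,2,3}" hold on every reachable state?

Safe = {0,1,2,3}
Reach set: {0,1,2,3}
  0: ✓
  1: ✓
  2: ✓
  3: ✓

Answer: INVARIANT HOLDS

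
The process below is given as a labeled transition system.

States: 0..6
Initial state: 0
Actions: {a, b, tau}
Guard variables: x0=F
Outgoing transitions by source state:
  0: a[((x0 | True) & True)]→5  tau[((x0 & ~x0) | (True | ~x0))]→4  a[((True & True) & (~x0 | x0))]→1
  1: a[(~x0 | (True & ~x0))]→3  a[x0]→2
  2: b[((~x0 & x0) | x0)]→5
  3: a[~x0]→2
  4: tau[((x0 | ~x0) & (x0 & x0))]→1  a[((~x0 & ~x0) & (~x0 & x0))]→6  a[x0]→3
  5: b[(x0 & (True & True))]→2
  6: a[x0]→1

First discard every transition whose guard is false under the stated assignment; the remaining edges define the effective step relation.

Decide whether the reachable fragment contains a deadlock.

Reachable = {0,1,2,3,4,5}
  0: a→1  a→5  tau→4  [deg 3]
  1: a→3  [deg 1]
  2: ∅  [deadlock]
  3: a→2  [deg 1]
  4: ∅  [deadlock]
  5: ∅  [deadlock]
witness 2: a·a·a

Answer: DEADLOCK at state 2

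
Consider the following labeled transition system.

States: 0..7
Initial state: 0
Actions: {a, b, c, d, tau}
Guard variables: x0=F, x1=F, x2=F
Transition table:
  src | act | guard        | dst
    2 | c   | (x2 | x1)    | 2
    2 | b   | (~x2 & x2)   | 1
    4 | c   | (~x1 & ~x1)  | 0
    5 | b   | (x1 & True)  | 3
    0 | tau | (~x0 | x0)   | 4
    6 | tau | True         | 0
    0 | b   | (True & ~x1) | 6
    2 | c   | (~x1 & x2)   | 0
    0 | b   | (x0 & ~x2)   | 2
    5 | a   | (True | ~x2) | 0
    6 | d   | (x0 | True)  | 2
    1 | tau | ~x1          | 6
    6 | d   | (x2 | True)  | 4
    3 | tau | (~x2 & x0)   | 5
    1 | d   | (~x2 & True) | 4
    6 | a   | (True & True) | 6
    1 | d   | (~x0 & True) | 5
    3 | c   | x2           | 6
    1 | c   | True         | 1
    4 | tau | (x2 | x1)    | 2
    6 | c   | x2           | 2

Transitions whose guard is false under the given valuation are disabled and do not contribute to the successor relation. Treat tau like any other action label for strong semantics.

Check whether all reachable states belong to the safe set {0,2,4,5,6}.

Allowed set {0,2,4,5,6}
Reach set: {0,2,4,6}
  0: ok
  2: ok
  4: ok
  6: ok

Answer: INVARIANT HOLDS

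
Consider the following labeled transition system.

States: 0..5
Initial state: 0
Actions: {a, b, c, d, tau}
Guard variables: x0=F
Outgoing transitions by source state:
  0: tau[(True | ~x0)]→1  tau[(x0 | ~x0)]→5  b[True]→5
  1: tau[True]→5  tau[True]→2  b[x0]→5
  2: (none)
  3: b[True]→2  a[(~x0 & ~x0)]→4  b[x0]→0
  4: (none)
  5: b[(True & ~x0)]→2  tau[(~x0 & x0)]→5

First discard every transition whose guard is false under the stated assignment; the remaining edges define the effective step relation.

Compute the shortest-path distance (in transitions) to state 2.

Answer: 2

Analysis:
Layered search for 2:
  depth 0: {0}
  depth 1: {1,5}
  depth 2: {2}
2 enters at depth 2; path b·b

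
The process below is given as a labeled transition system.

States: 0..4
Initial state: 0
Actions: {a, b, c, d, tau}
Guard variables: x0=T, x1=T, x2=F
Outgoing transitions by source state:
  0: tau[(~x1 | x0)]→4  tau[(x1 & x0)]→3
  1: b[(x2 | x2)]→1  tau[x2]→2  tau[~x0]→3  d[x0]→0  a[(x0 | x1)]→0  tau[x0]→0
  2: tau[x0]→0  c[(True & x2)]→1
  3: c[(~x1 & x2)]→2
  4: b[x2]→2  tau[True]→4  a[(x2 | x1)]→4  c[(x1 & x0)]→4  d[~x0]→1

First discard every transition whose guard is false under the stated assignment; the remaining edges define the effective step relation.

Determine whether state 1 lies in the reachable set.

9 transition(s) survive guard evaluation.
Layer 0: {0}
Layer 1: {3,4}  cumulative {0,3,4}
Reachable = {0,3,4}

Answer: UNREACHABLE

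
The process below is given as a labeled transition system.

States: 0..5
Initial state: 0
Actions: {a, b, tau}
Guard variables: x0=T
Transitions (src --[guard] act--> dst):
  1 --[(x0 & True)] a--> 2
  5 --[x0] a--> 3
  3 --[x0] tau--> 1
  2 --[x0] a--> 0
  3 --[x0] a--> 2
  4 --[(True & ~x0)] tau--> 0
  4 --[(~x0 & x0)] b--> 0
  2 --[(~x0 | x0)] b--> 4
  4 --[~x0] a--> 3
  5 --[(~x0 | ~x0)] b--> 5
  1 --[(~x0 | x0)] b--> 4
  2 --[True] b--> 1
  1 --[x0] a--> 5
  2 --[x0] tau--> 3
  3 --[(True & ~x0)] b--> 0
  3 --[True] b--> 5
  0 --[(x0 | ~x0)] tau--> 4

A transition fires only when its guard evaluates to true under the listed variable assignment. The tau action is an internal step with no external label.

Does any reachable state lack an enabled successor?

R = {0,4}
  0: tau→4  [1 exit(s)]
  4: ∅  [STUCK]
trace reaching 4: tau

Answer: DEADLOCK at state 4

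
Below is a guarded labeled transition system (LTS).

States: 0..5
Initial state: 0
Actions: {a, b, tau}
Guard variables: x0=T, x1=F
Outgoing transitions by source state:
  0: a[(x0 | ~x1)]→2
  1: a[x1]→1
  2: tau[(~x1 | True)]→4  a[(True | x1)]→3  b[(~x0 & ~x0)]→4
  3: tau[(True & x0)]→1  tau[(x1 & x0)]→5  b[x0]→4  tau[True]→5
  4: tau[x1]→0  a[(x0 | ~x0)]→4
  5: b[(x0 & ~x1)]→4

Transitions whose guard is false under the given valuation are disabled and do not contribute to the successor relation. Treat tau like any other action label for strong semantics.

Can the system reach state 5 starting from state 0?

Guard filter leaves 8 enabled edge(s).
L0 = {0}
L1 = {2}  now seen {0,2}
L2 = {3,4}  now seen {0,2,3,4}
L3 = {1,5}  now seen {0,1,2,3,4,5}
Reachable = {0,1,2,3,4,5}
witness 5: a·a·tau

Answer: REACHABLE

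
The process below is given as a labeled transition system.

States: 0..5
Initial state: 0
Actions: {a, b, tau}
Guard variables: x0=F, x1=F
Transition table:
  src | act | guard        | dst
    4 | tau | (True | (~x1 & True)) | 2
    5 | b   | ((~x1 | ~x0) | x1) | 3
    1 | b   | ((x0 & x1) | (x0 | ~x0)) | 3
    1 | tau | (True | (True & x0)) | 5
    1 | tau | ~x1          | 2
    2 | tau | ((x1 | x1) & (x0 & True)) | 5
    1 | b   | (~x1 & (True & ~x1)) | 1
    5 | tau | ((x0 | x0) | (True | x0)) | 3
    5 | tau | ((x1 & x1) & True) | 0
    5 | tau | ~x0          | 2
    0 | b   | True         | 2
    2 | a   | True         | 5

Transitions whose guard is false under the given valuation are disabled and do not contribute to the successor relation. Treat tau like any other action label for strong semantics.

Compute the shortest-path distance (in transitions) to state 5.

BFS to 5:
  depth 0: {0}
  depth 1: {2}
  depth 2: {5}
5 enters at depth 2; path b·a

Answer: 2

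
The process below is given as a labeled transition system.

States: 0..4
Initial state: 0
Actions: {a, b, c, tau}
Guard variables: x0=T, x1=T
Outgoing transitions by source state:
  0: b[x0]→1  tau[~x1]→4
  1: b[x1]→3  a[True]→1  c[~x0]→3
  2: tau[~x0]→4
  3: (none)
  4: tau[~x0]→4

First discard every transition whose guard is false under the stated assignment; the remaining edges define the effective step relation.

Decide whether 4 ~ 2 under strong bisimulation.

Refine partition for ~:
  P[0] = {{0,1,2,3,4}}
  P[1] = {{0},{1},{2,3,4}}
Fixed point at round 2; 3 class(es).
class of 4: {2,3,4}; class of 2: {2,3,4}

Answer: BISIMILAR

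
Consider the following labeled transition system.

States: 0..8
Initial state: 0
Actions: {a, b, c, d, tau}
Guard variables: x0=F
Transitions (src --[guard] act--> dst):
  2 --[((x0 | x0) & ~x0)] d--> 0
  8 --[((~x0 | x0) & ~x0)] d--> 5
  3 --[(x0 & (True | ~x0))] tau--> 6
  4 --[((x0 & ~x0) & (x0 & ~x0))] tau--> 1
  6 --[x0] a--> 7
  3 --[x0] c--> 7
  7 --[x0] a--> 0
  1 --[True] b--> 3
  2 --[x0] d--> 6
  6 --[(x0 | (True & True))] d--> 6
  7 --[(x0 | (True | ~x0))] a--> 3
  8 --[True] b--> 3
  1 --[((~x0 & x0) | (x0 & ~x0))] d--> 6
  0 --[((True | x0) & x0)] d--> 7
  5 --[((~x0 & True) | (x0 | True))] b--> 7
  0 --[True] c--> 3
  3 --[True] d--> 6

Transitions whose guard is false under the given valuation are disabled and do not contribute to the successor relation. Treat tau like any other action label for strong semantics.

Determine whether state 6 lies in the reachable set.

After dropping false guards: 8 live edges.
Layer 0: {0}
Layer 1: {3}  now seen {0,3}
Layer 2: {6}  now seen {0,3,6}
Reach set: {0,3,6}
Path to 6: c·d

Answer: REACHABLE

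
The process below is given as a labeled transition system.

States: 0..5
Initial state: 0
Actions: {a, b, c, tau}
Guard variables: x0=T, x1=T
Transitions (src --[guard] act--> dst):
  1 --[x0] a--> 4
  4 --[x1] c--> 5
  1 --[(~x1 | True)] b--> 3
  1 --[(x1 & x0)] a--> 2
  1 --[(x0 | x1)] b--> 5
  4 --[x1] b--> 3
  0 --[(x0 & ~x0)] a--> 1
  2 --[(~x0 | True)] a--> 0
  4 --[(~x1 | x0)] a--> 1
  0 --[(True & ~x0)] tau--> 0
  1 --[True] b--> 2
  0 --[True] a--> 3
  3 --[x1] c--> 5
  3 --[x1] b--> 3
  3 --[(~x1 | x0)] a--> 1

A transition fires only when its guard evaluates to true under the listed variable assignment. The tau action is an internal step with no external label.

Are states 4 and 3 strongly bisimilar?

Answer: BISIMILAR

Trace:
Bisimulation quotient by refinement:
  round 0: {{0,1,2,3,4,5}}
  round 1: {{0,2},{1},{3,4},{5}}
  round 2: {{0},{1},{2},{3,4},{5}}
stable after 3 split(s): 5 block(s)
[4]={3,4}  [3]={3,4}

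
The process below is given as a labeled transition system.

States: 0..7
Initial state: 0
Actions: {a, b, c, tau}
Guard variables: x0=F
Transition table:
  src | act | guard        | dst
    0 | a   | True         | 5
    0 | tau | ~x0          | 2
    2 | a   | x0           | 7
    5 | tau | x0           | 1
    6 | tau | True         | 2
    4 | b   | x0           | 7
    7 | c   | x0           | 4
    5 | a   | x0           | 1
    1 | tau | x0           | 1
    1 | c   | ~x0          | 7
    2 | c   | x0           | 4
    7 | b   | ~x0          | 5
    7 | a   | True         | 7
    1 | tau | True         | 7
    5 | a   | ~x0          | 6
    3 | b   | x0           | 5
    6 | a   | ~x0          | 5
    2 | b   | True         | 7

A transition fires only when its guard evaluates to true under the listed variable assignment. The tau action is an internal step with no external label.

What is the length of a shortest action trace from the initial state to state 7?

Answer: 2

Working:
Breadth-first toward 7:
  depth 0: {0}
  depth 1: {2,5}
  depth 2: {6,7}
7 enters at depth 2; path tau·b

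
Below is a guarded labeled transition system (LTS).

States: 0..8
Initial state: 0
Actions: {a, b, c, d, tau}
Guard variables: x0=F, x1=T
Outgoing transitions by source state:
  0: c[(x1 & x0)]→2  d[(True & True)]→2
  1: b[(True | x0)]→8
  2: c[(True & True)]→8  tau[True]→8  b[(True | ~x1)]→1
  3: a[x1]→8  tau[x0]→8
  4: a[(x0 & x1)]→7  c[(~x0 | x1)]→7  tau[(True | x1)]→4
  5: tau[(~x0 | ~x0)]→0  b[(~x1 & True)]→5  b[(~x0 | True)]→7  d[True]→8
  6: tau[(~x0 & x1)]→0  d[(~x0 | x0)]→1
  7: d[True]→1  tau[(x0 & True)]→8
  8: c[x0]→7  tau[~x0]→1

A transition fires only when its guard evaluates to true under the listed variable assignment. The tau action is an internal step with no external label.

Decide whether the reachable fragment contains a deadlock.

Answer: DEADLOCK-FREE

Working:
Reachable = {0,1,2,8}
  0: d→2  [deg 1]
  1: b→8  [deg 1]
  2: b→1  c→8  tau→8  [deg 3]
  8: tau→1  [deg 1]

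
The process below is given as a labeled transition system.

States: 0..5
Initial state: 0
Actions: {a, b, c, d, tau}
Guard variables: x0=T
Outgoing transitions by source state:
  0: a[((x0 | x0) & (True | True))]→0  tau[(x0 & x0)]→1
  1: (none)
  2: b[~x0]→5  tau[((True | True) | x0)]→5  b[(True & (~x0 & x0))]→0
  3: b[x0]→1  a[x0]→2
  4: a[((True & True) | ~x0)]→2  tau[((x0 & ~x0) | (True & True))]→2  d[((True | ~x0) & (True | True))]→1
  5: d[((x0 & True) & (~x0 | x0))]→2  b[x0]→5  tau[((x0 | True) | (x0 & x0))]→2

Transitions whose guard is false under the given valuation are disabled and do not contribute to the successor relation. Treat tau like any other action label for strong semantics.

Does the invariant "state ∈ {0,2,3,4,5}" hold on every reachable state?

Safe = {0,2,3,4,5}
Reachable = {0,1}
  0: safe
  1: ✗ unsafe
counterexample path to 1: tau

Answer: INVARIANT VIOLATED at state 1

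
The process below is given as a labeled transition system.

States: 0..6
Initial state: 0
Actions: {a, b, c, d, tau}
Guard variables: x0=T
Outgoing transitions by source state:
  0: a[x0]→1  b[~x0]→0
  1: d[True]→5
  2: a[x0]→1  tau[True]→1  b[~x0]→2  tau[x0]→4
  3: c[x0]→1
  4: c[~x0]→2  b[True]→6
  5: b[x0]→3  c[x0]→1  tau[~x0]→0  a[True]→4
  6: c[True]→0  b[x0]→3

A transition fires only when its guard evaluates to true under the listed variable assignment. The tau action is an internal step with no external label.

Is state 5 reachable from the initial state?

After dropping false guards: 12 live edges.
Layer 0: {0}
Layer 1: {1}  now seen {0,1}
Layer 2: {5}  now seen {0,1,5}
Layer 3: {3,4}  now seen {0,1,3,4,5}
Layer 4: {6}  now seen {0,1,3,4,5,6}
Reachable = {0,1,3,4,5,6}
witness 5: a·d

Answer: REACHABLE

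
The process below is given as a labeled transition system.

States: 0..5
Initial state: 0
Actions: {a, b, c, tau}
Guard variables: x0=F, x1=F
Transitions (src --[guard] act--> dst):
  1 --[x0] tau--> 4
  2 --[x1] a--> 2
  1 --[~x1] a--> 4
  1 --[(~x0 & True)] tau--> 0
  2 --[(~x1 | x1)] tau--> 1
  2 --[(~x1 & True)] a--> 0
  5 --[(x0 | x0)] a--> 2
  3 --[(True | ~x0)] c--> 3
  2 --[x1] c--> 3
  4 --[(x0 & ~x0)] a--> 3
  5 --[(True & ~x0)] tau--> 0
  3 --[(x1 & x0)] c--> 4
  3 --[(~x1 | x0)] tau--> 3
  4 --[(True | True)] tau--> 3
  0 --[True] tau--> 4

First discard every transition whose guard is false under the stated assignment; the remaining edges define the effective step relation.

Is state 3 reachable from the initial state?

Answer: REACHABLE

Analysis:
9 transition(s) survive guard evaluation.
Layer 0: {0}
Layer 1: {4}  total {0,4}
Layer 2: {3}  total {0,3,4}
Reachable = {0,3,4}
witness 3: tau·tau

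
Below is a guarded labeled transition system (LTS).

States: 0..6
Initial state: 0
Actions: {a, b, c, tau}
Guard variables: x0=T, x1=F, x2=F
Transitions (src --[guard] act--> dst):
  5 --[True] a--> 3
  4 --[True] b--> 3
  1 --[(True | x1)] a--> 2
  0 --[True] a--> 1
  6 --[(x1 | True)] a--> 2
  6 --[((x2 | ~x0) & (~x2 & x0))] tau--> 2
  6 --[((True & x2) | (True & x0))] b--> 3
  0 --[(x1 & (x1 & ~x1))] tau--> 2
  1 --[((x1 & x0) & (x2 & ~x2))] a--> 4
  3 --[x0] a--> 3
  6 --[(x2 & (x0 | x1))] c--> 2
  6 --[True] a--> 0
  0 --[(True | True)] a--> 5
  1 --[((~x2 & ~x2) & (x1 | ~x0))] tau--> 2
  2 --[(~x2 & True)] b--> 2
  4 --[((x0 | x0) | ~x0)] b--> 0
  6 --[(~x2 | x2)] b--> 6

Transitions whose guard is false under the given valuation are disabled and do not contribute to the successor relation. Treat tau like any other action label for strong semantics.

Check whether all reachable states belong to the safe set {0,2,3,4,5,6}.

Answer: INVARIANT VIOLATED at state 1

Trace:
Allowed set {0,2,3,4,5,6}
Reachable = {0,1,2,3,5}
  0: ok
  1: outside
  2: ok
  3: ok
  5: ok
counterexample path to 1: a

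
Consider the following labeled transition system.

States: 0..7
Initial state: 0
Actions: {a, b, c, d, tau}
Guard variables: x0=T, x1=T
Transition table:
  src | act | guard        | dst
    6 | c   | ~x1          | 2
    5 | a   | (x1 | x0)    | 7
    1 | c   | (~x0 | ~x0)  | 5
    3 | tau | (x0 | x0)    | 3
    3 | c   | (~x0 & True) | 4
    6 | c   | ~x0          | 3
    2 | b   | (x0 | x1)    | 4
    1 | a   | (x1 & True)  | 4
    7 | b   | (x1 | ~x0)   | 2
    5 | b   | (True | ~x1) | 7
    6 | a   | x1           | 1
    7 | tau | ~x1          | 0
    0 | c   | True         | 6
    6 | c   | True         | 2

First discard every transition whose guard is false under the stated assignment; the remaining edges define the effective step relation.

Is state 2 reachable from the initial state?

Guard filter leaves 9 enabled edge(s).
Layer 0: {0}
Layer 1: {6}  cumulative {0,6}
Layer 2: {1,2}  cumulative {0,1,2,6}
Layer 3: {4}  cumulative {0,1,2,4,6}
Reachable = {0,1,2,4,6}
witness 2: c·c

Answer: REACHABLE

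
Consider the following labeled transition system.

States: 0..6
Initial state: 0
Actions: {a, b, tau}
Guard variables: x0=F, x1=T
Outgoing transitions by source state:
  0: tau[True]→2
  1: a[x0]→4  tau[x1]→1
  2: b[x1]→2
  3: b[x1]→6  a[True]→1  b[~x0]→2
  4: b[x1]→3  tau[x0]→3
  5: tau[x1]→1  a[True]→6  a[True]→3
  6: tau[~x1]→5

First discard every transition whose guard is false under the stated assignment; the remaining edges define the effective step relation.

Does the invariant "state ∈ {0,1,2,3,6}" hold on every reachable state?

Answer: INVARIANT HOLDS

Working:
Safe = {0,1,2,3,6}
Reachable = {0,2}
  0: safe
  2: safe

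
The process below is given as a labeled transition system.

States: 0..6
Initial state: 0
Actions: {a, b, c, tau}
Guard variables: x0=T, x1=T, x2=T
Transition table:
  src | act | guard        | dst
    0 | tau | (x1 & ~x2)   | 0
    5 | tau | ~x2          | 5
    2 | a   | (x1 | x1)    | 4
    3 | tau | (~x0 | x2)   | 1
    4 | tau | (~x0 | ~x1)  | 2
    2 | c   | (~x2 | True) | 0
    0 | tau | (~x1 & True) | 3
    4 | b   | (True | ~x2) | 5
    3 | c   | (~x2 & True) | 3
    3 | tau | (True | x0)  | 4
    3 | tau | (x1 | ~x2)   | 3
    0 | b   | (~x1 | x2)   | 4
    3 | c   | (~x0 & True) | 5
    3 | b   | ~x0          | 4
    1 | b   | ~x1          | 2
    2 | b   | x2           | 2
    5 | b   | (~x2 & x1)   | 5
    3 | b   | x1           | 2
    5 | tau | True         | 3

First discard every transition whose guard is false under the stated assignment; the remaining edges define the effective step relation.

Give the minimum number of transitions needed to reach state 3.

Answer: 3

Working:
Breadth-first toward 3:
  depth 0: {0}
  depth 1: {4}
  depth 2: {5}
  depth 3: {3}
first hit 3 at d=3 via b·b·tau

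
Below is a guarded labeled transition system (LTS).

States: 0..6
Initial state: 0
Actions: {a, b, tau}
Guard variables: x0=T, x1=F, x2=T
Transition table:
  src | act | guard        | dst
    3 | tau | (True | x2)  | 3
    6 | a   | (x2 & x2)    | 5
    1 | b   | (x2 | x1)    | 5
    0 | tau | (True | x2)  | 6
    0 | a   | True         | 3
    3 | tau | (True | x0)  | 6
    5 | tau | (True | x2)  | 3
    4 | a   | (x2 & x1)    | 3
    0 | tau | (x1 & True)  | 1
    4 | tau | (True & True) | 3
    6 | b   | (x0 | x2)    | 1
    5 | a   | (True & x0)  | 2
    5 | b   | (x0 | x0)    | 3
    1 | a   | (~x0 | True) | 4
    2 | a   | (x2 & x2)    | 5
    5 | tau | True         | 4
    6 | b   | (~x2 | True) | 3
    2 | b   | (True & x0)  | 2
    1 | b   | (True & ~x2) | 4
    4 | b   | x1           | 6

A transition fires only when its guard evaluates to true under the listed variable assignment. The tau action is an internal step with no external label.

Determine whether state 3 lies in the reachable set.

After dropping false guards: 16 live edges.
L0 = {0}
L1 = {3,6}  total {0,3,6}
L2 = {1,5}  total {0,1,3,5,6}
L3 = {2,4}  total {0,1,2,3,4,5,6}
Reachable = {0,1,2,3,4,5,6}
witness 3: a

Answer: REACHABLE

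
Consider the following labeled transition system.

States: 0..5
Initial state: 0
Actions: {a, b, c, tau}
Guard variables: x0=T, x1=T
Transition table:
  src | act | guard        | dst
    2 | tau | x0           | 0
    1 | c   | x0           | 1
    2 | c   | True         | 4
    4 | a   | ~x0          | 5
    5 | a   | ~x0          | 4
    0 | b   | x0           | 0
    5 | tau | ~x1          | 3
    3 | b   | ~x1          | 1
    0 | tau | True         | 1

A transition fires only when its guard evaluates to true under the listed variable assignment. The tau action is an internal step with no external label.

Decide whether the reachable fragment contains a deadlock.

Answer: DEADLOCK-FREE

Working:
Reachable = {0,1}
  0: b→0  tau→1  [2 exit(s)]
  1: c→1  [1 exit(s)]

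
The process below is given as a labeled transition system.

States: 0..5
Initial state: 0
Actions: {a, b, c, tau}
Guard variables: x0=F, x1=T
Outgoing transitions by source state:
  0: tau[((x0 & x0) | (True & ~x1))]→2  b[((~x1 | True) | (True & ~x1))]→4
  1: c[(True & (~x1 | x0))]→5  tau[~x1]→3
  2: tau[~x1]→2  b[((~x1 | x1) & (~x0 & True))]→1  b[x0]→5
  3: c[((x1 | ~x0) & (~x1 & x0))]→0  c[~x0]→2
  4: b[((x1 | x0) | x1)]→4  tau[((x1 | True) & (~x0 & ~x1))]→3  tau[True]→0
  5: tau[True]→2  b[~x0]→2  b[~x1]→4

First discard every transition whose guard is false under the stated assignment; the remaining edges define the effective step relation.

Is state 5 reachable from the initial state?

Answer: UNREACHABLE

Working:
7 transition(s) survive guard evaluation.
Layer 0: {0}
Layer 1: {4}  now seen {0,4}
R = {0,4}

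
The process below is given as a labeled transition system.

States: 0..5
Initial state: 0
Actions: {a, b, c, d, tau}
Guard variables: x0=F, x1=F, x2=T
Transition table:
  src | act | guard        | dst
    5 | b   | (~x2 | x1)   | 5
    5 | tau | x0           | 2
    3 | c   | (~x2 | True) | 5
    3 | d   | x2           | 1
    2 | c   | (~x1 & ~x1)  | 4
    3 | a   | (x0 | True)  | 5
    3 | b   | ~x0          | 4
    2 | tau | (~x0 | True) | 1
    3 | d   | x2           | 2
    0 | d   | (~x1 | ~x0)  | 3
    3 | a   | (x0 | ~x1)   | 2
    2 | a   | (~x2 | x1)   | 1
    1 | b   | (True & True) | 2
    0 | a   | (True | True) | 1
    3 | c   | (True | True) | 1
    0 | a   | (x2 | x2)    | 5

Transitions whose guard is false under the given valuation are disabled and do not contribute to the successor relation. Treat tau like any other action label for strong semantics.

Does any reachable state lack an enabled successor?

Reach set: {0,1,2,3,4,5}
  0: a→1  a→5  d→3  [deg 3]
  1: b→2  [deg 1]
  2: c→4  tau→1  [deg 2]
  3: a→2  a→5  b→4  c→1  c→5  d→1  d→2  [deg 7]
  4: ∅  [no exit]
  5: ∅  [no exit]
trace reaching 4: d·b

Answer: DEADLOCK at state 4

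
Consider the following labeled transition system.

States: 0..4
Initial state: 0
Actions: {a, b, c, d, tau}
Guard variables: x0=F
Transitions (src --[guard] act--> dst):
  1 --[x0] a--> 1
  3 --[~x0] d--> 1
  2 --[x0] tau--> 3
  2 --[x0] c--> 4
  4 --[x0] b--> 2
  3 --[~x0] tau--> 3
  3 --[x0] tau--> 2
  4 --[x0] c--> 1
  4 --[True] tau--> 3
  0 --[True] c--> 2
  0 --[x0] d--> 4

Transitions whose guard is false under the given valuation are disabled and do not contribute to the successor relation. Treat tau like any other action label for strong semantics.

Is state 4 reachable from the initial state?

After dropping false guards: 4 live edges.
depth 0: {0}
depth 1: {2}  total {0,2}
Reach set: {0,2}

Answer: UNREACHABLE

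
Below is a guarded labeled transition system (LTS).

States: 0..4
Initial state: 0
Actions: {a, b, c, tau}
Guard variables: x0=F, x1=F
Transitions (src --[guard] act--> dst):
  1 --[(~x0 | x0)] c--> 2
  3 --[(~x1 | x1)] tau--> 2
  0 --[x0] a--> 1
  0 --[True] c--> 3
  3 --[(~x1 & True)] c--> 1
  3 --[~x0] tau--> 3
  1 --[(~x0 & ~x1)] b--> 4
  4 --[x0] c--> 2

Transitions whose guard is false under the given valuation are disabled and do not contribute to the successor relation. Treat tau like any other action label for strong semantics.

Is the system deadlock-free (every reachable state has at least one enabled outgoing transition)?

R = {0,1,2,3,4}
  0: c→3  [1 exit(s)]
  1: b→4  c→2  [2 exit(s)]
  2: ∅  [STUCK]
  3: c→1  tau→2  tau→3  [3 exit(s)]
  4: ∅  [STUCK]
Path to 2: c·tau

Answer: DEADLOCK at state 2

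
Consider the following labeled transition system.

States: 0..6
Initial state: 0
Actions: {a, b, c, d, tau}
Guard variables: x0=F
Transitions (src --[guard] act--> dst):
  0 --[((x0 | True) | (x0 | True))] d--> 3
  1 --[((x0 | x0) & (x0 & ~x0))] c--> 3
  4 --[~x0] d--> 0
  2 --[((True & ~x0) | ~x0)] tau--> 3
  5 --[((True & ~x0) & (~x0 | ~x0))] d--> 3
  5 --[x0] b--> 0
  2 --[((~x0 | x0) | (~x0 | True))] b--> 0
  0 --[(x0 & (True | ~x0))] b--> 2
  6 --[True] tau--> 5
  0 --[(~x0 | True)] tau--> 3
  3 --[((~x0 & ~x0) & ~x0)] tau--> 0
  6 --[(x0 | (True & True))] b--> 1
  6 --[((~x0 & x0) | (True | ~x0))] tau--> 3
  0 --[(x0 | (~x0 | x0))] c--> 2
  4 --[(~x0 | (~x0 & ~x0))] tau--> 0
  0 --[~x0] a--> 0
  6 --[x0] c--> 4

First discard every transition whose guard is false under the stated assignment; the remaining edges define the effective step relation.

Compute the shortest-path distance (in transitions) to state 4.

BFS to 4:
  depth 0: {0}
  depth 1: {2,3}
4 never appears.

Answer: UNREACHABLE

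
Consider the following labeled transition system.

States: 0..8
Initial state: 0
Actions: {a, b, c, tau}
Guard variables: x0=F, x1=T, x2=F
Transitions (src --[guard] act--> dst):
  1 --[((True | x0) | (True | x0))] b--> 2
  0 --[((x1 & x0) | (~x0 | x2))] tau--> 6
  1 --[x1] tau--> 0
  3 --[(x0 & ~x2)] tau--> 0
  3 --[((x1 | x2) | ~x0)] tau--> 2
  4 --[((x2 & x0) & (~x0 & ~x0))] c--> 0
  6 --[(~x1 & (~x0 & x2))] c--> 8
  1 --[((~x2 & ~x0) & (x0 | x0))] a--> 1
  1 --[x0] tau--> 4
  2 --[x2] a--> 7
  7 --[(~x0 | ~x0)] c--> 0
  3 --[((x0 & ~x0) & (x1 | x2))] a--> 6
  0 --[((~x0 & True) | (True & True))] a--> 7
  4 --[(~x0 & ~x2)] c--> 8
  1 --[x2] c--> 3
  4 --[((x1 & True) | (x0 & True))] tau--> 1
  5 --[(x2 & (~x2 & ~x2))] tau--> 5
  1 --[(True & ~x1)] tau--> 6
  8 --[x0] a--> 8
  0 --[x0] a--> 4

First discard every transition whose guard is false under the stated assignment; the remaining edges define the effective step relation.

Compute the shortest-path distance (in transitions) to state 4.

Breadth-first toward 4:
  depth 0: {0}
  depth 1: {6,7}
4 never appears.

Answer: UNREACHABLE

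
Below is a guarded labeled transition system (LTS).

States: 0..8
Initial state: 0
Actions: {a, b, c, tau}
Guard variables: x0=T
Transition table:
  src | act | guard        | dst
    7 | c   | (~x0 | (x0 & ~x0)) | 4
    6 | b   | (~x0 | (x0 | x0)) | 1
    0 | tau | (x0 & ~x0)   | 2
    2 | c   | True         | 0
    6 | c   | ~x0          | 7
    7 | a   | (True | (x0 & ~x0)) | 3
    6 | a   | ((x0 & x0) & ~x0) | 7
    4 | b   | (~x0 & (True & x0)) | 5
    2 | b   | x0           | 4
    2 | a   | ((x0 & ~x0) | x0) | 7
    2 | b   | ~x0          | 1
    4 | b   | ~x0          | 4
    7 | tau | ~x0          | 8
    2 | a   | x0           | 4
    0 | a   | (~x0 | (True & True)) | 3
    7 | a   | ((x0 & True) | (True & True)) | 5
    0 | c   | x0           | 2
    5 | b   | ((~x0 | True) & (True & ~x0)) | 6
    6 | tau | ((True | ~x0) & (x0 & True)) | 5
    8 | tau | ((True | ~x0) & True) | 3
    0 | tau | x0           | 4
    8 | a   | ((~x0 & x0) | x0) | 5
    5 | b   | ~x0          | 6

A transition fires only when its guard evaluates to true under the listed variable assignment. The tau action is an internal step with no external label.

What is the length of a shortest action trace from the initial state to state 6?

BFS to 6:
  L0 = {0}
  L1 = {2,3,4}
  L2 = {7}
  L3 = {5}
6 never appears.

Answer: UNREACHABLE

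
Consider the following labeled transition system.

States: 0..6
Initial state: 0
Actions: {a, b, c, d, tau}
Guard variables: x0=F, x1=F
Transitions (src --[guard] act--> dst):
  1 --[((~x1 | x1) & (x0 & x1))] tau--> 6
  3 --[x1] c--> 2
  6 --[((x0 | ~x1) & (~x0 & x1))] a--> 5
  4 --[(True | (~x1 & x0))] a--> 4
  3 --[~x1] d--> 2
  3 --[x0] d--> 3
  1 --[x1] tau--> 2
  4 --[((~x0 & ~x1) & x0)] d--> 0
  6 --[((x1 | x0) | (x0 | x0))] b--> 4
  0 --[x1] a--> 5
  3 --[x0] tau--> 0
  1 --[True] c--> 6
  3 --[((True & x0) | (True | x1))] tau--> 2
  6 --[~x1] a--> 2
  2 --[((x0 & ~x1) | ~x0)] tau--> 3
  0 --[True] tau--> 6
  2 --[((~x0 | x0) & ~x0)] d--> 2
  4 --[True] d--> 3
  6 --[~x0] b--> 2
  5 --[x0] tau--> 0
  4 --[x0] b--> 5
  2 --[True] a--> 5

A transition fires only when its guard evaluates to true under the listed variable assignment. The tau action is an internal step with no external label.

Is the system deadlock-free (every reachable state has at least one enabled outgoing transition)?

Reachable = {0,2,3,5,6}
  0: tau→6  [1 exit(s)]
  2: a→5  d→2  tau→3  [3 exit(s)]
  3: d→2  tau→2  [2 exit(s)]
  5: ∅  [STUCK]
  6: a→2  b→2  [2 exit(s)]
Path to 5: tau·a·a

Answer: DEADLOCK at state 5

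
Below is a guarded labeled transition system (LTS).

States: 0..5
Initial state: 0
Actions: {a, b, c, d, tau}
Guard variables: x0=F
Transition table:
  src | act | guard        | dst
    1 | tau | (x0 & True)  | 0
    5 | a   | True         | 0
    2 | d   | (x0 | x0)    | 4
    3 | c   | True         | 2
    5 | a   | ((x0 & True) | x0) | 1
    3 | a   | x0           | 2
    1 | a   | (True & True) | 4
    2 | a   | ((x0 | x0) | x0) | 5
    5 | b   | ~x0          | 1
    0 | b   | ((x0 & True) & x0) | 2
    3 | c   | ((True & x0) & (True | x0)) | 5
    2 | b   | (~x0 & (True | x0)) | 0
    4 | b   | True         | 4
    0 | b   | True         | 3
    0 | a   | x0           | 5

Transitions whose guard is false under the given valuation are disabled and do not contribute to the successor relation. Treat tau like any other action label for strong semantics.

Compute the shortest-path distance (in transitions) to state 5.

BFS to 5:
  Layer 0: {0}
  Layer 1: {3}
  Layer 2: {2}
5 never appears.

Answer: UNREACHABLE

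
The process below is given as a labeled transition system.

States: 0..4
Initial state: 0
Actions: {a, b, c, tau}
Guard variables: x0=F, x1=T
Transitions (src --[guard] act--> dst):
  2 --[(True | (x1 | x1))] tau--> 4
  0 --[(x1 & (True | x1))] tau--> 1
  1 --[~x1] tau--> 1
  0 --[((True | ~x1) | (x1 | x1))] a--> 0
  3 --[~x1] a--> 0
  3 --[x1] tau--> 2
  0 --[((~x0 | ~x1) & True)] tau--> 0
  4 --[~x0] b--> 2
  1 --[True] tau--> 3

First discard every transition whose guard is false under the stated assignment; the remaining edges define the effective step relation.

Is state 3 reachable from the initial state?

Answer: REACHABLE

Trace:
After dropping false guards: 7 live edges.
depth 0: {0}
depth 1: {1}  cumulative {0,1}
depth 2: {3}  cumulative {0,1,3}
depth 3: {2}  cumulative {0,1,2,3}
depth 4: {4}  cumulative {0,1,2,3,4}
Reach set: {0,1,2,3,4}
trace reaching 3: tau·tau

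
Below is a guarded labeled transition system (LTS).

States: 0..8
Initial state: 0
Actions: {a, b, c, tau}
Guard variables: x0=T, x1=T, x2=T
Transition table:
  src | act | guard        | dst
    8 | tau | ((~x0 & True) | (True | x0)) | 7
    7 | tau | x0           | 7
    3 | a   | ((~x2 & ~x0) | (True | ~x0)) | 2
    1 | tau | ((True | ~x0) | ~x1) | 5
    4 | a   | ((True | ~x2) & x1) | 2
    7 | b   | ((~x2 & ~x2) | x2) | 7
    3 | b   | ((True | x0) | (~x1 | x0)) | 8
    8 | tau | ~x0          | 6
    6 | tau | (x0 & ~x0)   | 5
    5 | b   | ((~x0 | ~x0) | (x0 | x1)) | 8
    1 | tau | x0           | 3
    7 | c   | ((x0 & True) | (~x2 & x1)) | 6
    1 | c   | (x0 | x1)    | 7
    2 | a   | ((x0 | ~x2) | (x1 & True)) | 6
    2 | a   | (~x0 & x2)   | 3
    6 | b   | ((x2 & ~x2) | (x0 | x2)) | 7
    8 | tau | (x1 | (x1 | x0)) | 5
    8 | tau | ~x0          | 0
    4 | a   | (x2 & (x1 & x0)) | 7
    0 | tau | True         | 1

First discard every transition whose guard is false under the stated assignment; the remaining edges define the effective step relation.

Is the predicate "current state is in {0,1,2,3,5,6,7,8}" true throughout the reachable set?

Safe = {0,1,2,3,5,6,7,8}
Reachable = {0,1,2,3,5,6,7,8}
  0: safe
  1: safe
  2: safe
  3: safe
  5: safe
  6: safe
  7: safe
  8: safe

Answer: INVARIANT HOLDS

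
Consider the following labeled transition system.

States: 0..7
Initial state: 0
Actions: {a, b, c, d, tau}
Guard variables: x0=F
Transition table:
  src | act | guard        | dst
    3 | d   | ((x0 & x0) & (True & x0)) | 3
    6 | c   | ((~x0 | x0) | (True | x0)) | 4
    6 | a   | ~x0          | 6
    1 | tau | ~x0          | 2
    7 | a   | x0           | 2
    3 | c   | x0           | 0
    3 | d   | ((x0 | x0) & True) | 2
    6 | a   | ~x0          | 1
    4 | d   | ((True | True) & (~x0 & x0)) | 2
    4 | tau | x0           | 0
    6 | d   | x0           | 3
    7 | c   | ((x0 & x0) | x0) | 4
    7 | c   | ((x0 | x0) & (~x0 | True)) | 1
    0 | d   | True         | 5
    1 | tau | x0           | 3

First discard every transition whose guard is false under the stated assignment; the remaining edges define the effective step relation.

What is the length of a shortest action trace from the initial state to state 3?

Breadth-first toward 3:
  depth 0: {0}
  depth 1: {5}
3 never appears.

Answer: UNREACHABLE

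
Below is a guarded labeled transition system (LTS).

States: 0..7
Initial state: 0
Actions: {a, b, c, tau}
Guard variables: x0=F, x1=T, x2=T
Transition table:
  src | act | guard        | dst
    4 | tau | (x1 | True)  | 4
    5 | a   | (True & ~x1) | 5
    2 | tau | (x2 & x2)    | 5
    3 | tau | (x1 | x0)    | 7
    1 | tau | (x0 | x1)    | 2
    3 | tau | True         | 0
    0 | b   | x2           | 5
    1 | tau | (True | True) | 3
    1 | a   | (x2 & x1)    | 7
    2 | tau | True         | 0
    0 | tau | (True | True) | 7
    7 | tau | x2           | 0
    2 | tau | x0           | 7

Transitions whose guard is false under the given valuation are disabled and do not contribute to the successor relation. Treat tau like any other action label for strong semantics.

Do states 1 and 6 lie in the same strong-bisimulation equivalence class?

Answer: NOT BISIMILAR

Analysis:
Compute ~ classes (split until stable):
  round 0: {{0,1,2,3,4,5,6,7}}
  round 1: {{0},{1},{2,3,4,7},{5,6}}
  round 2: {{0},{1},{2},{3},{4},{5,6},{7}}
stable after 3 split(s): 7 block(s)
[1]={1}  [6]={5,6}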